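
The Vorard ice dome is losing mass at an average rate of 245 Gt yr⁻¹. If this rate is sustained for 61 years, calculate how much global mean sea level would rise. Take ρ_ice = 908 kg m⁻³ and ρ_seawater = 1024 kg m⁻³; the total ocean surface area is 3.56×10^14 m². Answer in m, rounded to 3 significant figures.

≈ 0.0410 m

Total mass lost = 245 Gt/yr × 61 yr = 1.494×10^4 Gt = 1.494×10^16 kg.
ρ_w = 1024 kg m⁻³, so water volume = 1.494×10^16 / 1024 = 1.459×10^13 m³.
Δh = 1.459×10^13 / 3.56×10^14 = 0.0410 m.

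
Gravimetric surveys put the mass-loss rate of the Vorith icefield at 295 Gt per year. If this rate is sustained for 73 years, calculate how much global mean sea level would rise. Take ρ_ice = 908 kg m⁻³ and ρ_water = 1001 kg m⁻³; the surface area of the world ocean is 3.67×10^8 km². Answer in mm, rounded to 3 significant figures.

Total mass lost = 295 Gt/yr × 73 yr = 2.154×10^4 Gt = 2.154×10^16 kg.
ρ_w = 1001 kg m⁻³, so water volume = 2.154×10^16 / 1001 = 2.151×10^13 m³.
Δh = 2.151×10^13 / 3.67×10^14 = 0.0586 m = 58.6 mm.

≈ 58.6 mm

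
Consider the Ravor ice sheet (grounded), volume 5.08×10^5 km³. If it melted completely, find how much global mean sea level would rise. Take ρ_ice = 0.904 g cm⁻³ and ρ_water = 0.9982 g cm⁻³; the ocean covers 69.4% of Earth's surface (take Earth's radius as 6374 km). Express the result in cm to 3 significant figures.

≈ 130 cm

Ravor: 5.08×10^5 km³ × (904/998.2) = 4.601×10^5 km³ of water.
Spread over 3.54×10^14 m² of ocean, Δh = 4.601×10^14 / 3.54×10^14 = 1.30 m = 130 cm.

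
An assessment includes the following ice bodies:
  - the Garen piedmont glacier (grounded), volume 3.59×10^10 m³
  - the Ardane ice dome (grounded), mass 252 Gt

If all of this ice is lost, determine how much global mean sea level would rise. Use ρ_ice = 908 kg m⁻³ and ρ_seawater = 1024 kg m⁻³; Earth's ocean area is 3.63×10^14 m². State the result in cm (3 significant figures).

Garen: 3.59×10^10 m³ × (908/1024) = 3.183×10^10 m³ of water.
Ardane: 252 Gt = 2.520×10^14 kg; dividing by ρ_w = 1024 kg m⁻³ gives 2.461×10^11 m³ of water.
Total added water ≈ 2.779×10^11 m³ over 3.63×10^14 m² → Δh = 7.66×10^-4 m = 0.0766 cm.

≈ 0.0766 cm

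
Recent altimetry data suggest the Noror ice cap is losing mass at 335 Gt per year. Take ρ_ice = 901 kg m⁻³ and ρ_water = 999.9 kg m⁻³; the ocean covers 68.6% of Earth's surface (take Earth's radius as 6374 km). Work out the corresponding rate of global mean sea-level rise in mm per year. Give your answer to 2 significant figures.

ρ_w = 999.9 kg m⁻³. Annual water volume added = 335 Gt / ρ_w = 3.350×10^14 kg / 999.9 kg m⁻³ = 3.350×10^11 m³.
Δh per year = 3.350×10^11 / 3.50×10^14 = 9.57×10^-4 m = 0.96 mm.

≈ 0.96 mm/yr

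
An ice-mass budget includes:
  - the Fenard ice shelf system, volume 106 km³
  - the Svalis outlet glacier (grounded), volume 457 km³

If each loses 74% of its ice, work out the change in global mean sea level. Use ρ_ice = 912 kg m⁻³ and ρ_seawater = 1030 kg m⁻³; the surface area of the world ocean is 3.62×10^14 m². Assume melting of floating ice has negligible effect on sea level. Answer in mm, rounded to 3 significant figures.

≈ 0.827 mm

The Fenard ice shelf system is floating and already displaces its own weight of water, so its melt adds essentially nothing to sea level.
Svalis: 0.74 × 457 km³ × (912/1030) = 299.4 km³ of water.
Total added water ≈ 2.994×10^11 m³ over 3.62×10^14 m² → Δh = 8.27×10^-4 m = 0.827 mm.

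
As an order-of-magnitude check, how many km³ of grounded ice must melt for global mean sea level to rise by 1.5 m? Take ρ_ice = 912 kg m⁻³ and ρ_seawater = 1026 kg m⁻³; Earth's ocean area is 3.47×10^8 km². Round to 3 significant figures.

Required water volume = Δh × A = 1.5 m × 3.47×10^14 m² = 5.205×10^14 m³ = 5.205×10^5 km³.
Ice volume = water volume × ρ_w/ρ_ice = 5.205×10^5 × 1026/912 = 5.86×10^5 km³.

≈ 5.86×10^5 km³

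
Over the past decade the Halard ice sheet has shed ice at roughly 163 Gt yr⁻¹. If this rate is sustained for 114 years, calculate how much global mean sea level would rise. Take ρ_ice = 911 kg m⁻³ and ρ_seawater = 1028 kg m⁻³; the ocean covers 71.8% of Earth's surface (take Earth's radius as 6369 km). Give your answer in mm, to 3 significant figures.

≈ 49.4 mm

Total mass lost = 163 Gt/yr × 114 yr = 1.858×10^4 Gt = 1.858×10^16 kg.
ρ_w = 1028 kg m⁻³, so water volume = 1.858×10^16 / 1028 = 1.808×10^13 m³.
Δh = 1.808×10^13 / 3.66×10^14 = 0.0494 m = 49.4 mm.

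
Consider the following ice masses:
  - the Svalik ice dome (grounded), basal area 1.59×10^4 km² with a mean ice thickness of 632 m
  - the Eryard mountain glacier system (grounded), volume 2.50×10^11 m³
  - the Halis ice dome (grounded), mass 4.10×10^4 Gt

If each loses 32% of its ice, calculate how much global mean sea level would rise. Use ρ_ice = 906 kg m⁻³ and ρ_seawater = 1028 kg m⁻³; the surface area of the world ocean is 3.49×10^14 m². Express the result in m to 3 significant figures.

Svalik: ice volume = 1.59×10^4 km² × 632 m = 1.005×10^4 km³; 0.32 × 1.005×10^4 × (906/1028) = 2834 km³ of water.
Eryard: 0.32 × 2.50×10^11 m³ × (906/1028) = 7.051×10^10 m³ of water.
Halis: 0.32 × 4.10×10^4 Gt = 1.312×10^16 kg; dividing by ρ_w = 1028 kg m⁻³ gives 1.276×10^13 m³ of water.
Total added water ≈ 1.567×10^13 m³ over 3.49×10^14 m² → Δh = 0.0449 m.

≈ 0.0449 m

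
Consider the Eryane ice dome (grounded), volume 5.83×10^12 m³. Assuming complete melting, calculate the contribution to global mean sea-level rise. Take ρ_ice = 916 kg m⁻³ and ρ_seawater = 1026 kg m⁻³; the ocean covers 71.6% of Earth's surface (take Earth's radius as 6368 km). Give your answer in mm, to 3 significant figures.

Eryane: 5.83×10^12 m³ × (916/1026) = 5.205×10^12 m³ of water.
Spread over 3.65×10^14 m² of ocean, Δh = 5.205×10^12 / 3.65×10^14 = 0.0143 m = 14.3 mm.

≈ 14.3 mm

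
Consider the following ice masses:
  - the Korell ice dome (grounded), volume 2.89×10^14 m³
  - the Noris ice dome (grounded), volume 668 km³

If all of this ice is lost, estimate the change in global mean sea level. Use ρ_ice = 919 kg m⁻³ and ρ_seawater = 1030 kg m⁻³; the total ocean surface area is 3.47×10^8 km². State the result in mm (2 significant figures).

≈ 740 mm

Korell: 2.89×10^14 m³ × (919/1030) = 2.579×10^14 m³ of water.
Noris: 668 km³ × (919/1030) = 596.0 km³ of water.
Total added water ≈ 2.585×10^14 m³ over 3.47×10^14 m² → Δh = 0.745 m = 740 mm.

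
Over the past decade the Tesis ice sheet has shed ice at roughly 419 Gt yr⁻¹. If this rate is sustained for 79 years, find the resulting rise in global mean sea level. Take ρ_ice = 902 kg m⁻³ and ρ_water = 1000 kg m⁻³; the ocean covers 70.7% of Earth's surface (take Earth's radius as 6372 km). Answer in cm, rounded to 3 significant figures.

Total mass lost = 419 Gt/yr × 79 yr = 3.310×10^4 Gt = 3.310×10^16 kg.
ρ_w = 1000 kg m⁻³, so water volume = 3.310×10^16 / 1000 = 3.310×10^13 m³.
Δh = 3.310×10^13 / 3.61×10^14 = 0.0918 m = 9.18 cm.

≈ 9.18 cm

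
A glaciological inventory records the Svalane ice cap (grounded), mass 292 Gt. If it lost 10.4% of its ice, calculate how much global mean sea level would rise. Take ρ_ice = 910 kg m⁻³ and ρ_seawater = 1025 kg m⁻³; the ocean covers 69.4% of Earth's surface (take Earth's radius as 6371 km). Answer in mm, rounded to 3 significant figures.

Svalane: 0.104 × 292 Gt = 3.037×10^13 kg; dividing by ρ_w = 1025 kg m⁻³ gives 2.963×10^10 m³ of water.
Spread over 3.54×10^14 m² of ocean, Δh = 2.963×10^10 / 3.54×10^14 = 8.37×10^-5 m = 0.0837 mm.

≈ 0.0837 mm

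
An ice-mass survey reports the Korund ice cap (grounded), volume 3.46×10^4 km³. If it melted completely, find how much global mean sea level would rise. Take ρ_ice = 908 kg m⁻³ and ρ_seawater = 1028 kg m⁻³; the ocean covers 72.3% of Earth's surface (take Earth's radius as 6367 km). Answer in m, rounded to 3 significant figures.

Korund: 3.46×10^4 km³ × (908/1028) = 3.056×10^4 km³ of water.
Spread over 3.68×10^14 m² of ocean, Δh = 3.056×10^13 / 3.68×10^14 = 0.0830 m.

≈ 0.0830 m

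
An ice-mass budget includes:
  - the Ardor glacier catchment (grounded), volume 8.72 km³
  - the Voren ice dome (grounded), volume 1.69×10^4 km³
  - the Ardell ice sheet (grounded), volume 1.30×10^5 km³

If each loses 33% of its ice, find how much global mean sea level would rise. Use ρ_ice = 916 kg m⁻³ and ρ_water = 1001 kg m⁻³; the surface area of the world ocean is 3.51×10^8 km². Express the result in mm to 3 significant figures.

Ardor: 0.33 × 8.72 km³ × (916/1001) = 2.633 km³ of water.
Voren: 0.33 × 1.69×10^4 km³ × (916/1001) = 5103 km³ of water.
Ardell: 0.33 × 1.30×10^5 km³ × (916/1001) = 3.926×10^4 km³ of water.
Total added water ≈ 4.436×10^13 m³ over 3.51×10^14 m² → Δh = 0.126 m = 126 mm.

≈ 126 mm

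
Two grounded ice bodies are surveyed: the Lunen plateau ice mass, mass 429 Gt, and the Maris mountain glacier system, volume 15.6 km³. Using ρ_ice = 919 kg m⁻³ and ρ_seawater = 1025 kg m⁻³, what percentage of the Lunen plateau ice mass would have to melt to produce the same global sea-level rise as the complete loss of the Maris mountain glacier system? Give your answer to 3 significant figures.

Equal sea-level rise means equal mass of meltwater, i.e. equal mass of ice lost.
Ice mass of Maris: 1.434×10^13 kg; ice mass of Lunen: 4.290×10^14 kg.
Fraction required = 1.434×10^13 / 4.290×10^14 = 0.0334 → 3.34 %.

≈ 3.34 %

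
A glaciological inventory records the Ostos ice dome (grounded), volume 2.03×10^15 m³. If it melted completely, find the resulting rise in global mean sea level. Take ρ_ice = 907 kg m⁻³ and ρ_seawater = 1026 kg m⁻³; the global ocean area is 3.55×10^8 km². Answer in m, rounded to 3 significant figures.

≈ 5.06 m

Ostos: 2.03×10^15 m³ × (907/1026) = 1.795×10^15 m³ of water.
Spread over 3.55×10^14 m² of ocean, Δh = 1.795×10^15 / 3.55×10^14 = 5.06 m.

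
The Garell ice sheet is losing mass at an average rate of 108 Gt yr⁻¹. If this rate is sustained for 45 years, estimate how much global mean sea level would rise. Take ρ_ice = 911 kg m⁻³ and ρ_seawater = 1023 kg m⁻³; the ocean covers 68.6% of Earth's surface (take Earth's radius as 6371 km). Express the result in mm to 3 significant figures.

Total mass lost = 108 Gt/yr × 45 yr = 4860 Gt = 4.860×10^15 kg.
ρ_w = 1023 kg m⁻³, so water volume = 4.860×10^15 / 1023 = 4.751×10^12 m³.
Δh = 4.751×10^12 / 3.50×10^14 = 0.0136 m = 13.6 mm.

≈ 13.6 mm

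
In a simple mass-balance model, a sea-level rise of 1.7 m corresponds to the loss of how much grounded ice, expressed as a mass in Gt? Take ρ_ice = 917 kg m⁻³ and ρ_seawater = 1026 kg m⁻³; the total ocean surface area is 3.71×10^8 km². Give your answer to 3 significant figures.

≈ 6.47×10^5 Gt

Required water volume = Δh × A = 1.7 m × 3.71×10^14 m² = 6.307×10^14 m³.
ρ_w = 1026 kg m⁻³, so the mass of water = 6.307×10^14 m³ × 1026 kg m⁻³ = 6.471×10^17 kg = 6.47×10^5 Gt (and the same mass of ice, by conservation).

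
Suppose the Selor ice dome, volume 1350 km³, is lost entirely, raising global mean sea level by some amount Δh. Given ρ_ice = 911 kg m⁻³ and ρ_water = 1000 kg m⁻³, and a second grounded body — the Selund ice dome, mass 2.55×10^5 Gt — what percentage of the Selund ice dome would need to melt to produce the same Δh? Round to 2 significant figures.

Equal sea-level rise means equal mass of meltwater, i.e. equal mass of ice lost.
Ice mass of Selor: 1.230×10^15 kg; ice mass of Selund: 2.550×10^17 kg.
Fraction required = 1.230×10^15 / 2.550×10^17 = 4.82×10^-3 → 0.48 %.

≈ 0.48 %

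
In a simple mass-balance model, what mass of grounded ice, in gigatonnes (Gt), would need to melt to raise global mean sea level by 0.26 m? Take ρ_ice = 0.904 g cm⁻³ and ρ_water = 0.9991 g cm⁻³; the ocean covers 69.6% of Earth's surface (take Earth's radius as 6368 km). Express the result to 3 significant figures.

≈ 9.21×10^4 Gt

Required water volume = Δh × A = 0.26 m × 3.55×10^14 m² = 9.221×10^13 m³.
ρ_w = 0.9991 g cm⁻³ = 999.1 kg m⁻³, so the mass of water = 9.221×10^13 m³ × 999.1 kg m⁻³ = 9.213×10^16 kg = 9.21×10^4 Gt (and the same mass of ice, by conservation).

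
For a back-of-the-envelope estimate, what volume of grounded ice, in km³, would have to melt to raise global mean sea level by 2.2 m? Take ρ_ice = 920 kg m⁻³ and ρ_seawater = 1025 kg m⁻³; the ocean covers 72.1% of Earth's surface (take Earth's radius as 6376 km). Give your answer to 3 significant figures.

Required water volume = Δh × A = 2.2 m × 3.68×10^14 m² = 8.103×10^14 m³ = 8.103×10^5 km³.
Ice volume = water volume × ρ_w/ρ_ice = 8.103×10^5 × 1025/920 = 9.03×10^5 km³.

≈ 9.03×10^5 km³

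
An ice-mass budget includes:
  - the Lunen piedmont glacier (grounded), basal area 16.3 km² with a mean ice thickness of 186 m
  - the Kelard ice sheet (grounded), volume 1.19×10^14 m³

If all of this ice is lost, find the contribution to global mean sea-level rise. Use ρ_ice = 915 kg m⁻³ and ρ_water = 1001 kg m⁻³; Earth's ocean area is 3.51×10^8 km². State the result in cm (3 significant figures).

Lunen: ice volume = 16.3 km² × 186 m = 3.032 km³; 3.032 × (915/1001) = 2.771 km³ of water.
Kelard: 1.19×10^14 m³ × (915/1001) = 1.088×10^14 m³ of water.
Total added water ≈ 1.088×10^14 m³ over 3.51×10^14 m² → Δh = 0.310 m = 31.0 cm.

≈ 31.0 cm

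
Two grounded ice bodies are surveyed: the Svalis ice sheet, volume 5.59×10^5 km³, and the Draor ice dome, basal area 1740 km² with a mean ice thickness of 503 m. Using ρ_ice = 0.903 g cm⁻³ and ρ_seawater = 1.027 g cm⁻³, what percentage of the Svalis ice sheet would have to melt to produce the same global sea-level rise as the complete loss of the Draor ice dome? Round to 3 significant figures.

Equal sea-level rise means equal mass of meltwater, i.e. equal mass of ice lost.
Ice mass of Draor: 7.903×10^14 kg; ice mass of Svalis: 5.048×10^17 kg.
Fraction required = 7.903×10^14 / 5.048×10^17 = 1.57×10^-3 → 0.157 %.

≈ 0.157 %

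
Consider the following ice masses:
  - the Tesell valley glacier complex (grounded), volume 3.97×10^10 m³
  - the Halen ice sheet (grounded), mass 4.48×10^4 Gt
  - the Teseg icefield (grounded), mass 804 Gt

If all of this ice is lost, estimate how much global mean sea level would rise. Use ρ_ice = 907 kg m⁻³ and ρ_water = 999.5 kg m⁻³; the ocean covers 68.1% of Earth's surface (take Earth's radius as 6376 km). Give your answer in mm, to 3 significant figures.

Tesell: 3.97×10^10 m³ × (907/999.5) = 3.603×10^10 m³ of water.
Halen: 4.48×10^4 Gt = 4.480×10^16 kg; dividing by ρ_w = 999.5 kg m⁻³ gives 4.482×10^13 m³ of water.
Teseg: 804 Gt = 8.040×10^14 kg; dividing by ρ_w = 999.5 kg m⁻³ gives 8.044×10^11 m³ of water.
Total added water ≈ 4.566×10^13 m³ over 3.48×10^14 m² → Δh = 0.131 m = 131 mm.

≈ 131 mm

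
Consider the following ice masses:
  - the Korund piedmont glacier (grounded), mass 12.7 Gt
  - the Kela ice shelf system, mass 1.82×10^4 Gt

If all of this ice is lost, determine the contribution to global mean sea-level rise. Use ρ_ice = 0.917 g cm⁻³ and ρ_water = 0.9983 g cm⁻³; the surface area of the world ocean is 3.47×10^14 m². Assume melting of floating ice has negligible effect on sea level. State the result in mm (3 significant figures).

≈ 0.0367 mm

Korund: 12.7 Gt = 1.270×10^13 kg; dividing by ρ_w = 0.9983 g cm⁻³ = 998.3 kg m⁻³ gives 1.272×10^10 m³ of water.
The Kela ice shelf system is floating and already displaces its own weight of water, so its melt adds essentially nothing to sea level.
Total added water ≈ 1.272×10^10 m³ over 3.47×10^14 m² → Δh = 3.67×10^-5 m = 0.0367 mm.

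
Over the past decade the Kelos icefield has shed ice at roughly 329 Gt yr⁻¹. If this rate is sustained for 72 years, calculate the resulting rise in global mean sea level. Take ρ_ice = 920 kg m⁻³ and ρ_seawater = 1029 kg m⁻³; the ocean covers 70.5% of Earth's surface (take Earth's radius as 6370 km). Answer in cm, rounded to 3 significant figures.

Total mass lost = 329 Gt/yr × 72 yr = 2.369×10^4 Gt = 2.369×10^16 kg.
ρ_w = 1029 kg m⁻³, so water volume = 2.369×10^16 / 1029 = 2.302×10^13 m³.
Δh = 2.302×10^13 / 3.59×10^14 = 0.0640 m = 6.40 cm.

≈ 6.40 cm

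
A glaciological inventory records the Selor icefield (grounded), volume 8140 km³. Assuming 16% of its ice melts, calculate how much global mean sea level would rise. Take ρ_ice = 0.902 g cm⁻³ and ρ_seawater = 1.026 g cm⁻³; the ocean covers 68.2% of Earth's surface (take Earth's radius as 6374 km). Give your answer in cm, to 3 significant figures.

≈ 0.329 cm

Selor: 0.16 × 8140 km³ × (902/1026) = 1145 km³ of water.
Spread over 3.48×10^14 m² of ocean, Δh = 1.145×10^12 / 3.48×10^14 = 3.29×10^-3 m = 0.329 cm.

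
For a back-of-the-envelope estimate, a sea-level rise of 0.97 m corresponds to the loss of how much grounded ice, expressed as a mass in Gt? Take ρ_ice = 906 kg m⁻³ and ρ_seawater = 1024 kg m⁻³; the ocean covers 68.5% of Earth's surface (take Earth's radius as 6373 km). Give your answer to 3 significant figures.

≈ 3.47×10^5 Gt

Required water volume = Δh × A = 0.97 m × 3.50×10^14 m² = 3.391×10^14 m³.
ρ_w = 1024 kg m⁻³, so the mass of water = 3.391×10^14 m³ × 1024 kg m⁻³ = 3.473×10^17 kg = 3.47×10^5 Gt (and the same mass of ice, by conservation).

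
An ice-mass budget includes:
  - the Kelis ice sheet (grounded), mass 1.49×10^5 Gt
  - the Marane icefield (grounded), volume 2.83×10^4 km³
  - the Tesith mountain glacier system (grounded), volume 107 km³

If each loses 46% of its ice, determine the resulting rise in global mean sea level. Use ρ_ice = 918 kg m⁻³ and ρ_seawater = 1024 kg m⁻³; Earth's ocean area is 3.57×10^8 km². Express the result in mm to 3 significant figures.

≈ 220 mm

Kelis: 0.46 × 1.49×10^5 Gt = 6.854×10^16 kg; dividing by ρ_w = 1024 kg m⁻³ gives 6.693×10^13 m³ of water.
Marane: 0.46 × 2.83×10^4 km³ × (918/1024) = 1.167×10^4 km³ of water.
Tesith: 0.46 × 107 km³ × (918/1024) = 44.12 km³ of water.
Total added water ≈ 7.865×10^13 m³ over 3.57×10^14 m² → Δh = 0.220 m = 220 mm.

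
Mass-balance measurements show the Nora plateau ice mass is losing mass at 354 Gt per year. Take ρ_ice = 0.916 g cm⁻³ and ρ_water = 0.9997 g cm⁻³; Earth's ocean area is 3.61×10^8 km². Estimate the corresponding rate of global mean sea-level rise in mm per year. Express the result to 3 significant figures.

≈ 0.981 mm/yr

ρ_w = 0.9997 g cm⁻³ = 999.7 kg m⁻³. Annual water volume added = 354 Gt / ρ_w = 3.540×10^14 kg / 999.7 kg m⁻³ = 3.541×10^11 m³.
Δh per year = 3.541×10^11 / 3.61×10^14 = 9.81×10^-4 m = 0.981 mm.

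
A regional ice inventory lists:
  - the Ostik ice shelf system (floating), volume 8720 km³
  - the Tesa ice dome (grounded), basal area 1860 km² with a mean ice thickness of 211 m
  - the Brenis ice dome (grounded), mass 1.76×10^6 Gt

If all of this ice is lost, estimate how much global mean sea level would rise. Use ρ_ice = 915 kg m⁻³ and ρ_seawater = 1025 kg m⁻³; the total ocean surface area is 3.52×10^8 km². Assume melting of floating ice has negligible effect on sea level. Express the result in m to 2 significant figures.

≈ 4.9 m

The Ostik ice shelf system is floating and already displaces its own weight of water, so its melt adds essentially nothing to sea level.
Tesa: ice volume = 1860 km² × 211 m = 392.5 km³; 392.5 × (915/1025) = 350.3 km³ of water.
Brenis: 1.76×10^6 Gt = 1.760×10^18 kg; dividing by ρ_w = 1025 kg m⁻³ gives 1.717×10^15 m³ of water.
Total added water ≈ 1.717×10^15 m³ over 3.52×10^14 m² → Δh = 4.88 m.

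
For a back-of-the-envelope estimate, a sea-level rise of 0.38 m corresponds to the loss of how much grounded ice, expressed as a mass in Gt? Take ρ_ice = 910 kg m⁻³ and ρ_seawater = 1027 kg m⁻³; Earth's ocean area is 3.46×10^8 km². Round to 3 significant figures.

Required water volume = Δh × A = 0.38 m × 3.46×10^14 m² = 1.315×10^14 m³.
ρ_w = 1027 kg m⁻³, so the mass of water = 1.315×10^14 m³ × 1027 kg m⁻³ = 1.350×10^17 kg = 1.35×10^5 Gt (and the same mass of ice, by conservation).

≈ 1.35×10^5 Gt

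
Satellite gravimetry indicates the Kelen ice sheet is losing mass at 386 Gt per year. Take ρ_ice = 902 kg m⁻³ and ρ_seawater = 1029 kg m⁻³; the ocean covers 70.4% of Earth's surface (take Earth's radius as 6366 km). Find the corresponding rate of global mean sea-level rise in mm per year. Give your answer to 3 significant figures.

ρ_w = 1029 kg m⁻³. Annual water volume added = 386 Gt / ρ_w = 3.860×10^14 kg / 1029 kg m⁻³ = 3.751×10^11 m³.
Δh per year = 3.751×10^11 / 3.59×10^14 = 1.05×10^-3 m = 1.05 mm.

≈ 1.05 mm/yr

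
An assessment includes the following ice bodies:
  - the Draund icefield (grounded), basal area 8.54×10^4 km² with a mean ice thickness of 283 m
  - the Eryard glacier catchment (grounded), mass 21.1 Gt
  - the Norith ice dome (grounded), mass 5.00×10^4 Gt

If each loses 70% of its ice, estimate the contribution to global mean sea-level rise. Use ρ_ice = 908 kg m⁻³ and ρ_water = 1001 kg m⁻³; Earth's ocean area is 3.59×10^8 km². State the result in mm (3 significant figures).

Draund: ice volume = 8.54×10^4 km² × 283 m = 2.417×10^4 km³; 0.7 × 2.417×10^4 × (908/1001) = 1.535×10^4 km³ of water.
Eryard: 0.7 × 21.1 Gt = 1.477×10^13 kg; dividing by ρ_w = 1001 kg m⁻³ gives 1.476×10^10 m³ of water.
Norith: 0.7 × 5.00×10^4 Gt = 3.500×10^16 kg; dividing by ρ_w = 1001 kg m⁻³ gives 3.497×10^13 m³ of water.
Total added water ≈ 5.033×10^13 m³ over 3.59×10^14 m² → Δh = 0.140 m = 140 mm.

≈ 140 mm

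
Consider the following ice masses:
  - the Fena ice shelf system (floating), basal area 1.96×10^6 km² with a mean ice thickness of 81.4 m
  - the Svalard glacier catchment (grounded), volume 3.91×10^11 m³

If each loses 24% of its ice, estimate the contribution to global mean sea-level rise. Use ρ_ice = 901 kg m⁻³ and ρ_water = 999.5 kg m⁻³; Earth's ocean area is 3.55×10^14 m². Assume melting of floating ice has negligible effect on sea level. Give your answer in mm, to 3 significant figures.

The Fena ice shelf system is floating and already displaces its own weight of water, so its melt adds essentially nothing to sea level.
Svalard: 0.24 × 3.91×10^11 m³ × (901/999.5) = 8.459×10^10 m³ of water.
Total added water ≈ 8.459×10^10 m³ over 3.55×10^14 m² → Δh = 2.38×10^-4 m = 0.238 mm.

≈ 0.238 mm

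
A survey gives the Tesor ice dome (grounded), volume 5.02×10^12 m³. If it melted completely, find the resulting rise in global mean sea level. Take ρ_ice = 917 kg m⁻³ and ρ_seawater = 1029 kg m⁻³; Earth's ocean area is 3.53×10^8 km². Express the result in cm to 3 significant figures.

Tesor: 5.02×10^12 m³ × (917/1029) = 4.474×10^12 m³ of water.
Spread over 3.53×10^14 m² of ocean, Δh = 4.474×10^12 / 3.53×10^14 = 0.0127 m = 1.27 cm.

≈ 1.27 cm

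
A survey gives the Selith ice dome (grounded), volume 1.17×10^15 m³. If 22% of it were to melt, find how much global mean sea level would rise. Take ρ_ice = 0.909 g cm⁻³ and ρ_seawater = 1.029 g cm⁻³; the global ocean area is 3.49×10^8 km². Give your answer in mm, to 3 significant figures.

Selith: 0.22 × 1.17×10^15 m³ × (909/1029) = 2.274×10^14 m³ of water.
Spread over 3.49×10^14 m² of ocean, Δh = 2.274×10^14 / 3.49×10^14 = 0.652 m = 652 mm.

≈ 652 mm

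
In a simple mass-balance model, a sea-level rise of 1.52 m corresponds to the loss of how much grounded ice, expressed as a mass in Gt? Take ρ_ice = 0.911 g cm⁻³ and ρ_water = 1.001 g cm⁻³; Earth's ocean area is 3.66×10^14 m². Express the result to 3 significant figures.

Required water volume = Δh × A = 1.52 m × 3.66×10^14 m² = 5.563×10^14 m³.
ρ_w = 1.001 g cm⁻³ = 1001 kg m⁻³, so the mass of water = 5.563×10^14 m³ × 1001 kg m⁻³ = 5.569×10^17 kg = 5.57×10^5 Gt (and the same mass of ice, by conservation).

≈ 5.57×10^5 Gt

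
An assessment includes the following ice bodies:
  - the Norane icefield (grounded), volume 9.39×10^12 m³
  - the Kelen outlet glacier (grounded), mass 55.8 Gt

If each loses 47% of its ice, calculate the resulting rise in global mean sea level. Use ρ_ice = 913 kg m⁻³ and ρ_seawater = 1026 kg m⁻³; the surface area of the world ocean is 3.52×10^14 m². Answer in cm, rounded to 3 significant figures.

≈ 1.12 cm

Norane: 0.47 × 9.39×10^12 m³ × (913/1026) = 3.927×10^12 m³ of water.
Kelen: 0.47 × 55.8 Gt = 2.623×10^13 kg; dividing by ρ_w = 1026 kg m⁻³ gives 2.556×10^10 m³ of water.
Total added water ≈ 3.953×10^12 m³ over 3.52×10^14 m² → Δh = 0.0112 m = 1.12 cm.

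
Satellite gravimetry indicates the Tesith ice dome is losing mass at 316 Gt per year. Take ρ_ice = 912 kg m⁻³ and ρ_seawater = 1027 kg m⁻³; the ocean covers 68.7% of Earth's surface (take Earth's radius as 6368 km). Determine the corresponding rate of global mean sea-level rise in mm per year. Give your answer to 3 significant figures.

≈ 0.879 mm/yr

ρ_w = 1027 kg m⁻³. Annual water volume added = 316 Gt / ρ_w = 3.160×10^14 kg / 1027 kg m⁻³ = 3.077×10^11 m³.
Δh per year = 3.077×10^11 / 3.50×10^14 = 8.79×10^-4 m = 0.879 mm.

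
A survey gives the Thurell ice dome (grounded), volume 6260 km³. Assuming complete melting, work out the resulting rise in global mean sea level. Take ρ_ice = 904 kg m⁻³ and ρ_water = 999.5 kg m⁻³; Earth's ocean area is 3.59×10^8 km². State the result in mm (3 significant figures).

≈ 15.8 mm

Thurell: 6260 km³ × (904/999.5) = 5662 km³ of water.
Spread over 3.59×10^14 m² of ocean, Δh = 5.662×10^12 / 3.59×10^14 = 0.0158 m = 15.8 mm.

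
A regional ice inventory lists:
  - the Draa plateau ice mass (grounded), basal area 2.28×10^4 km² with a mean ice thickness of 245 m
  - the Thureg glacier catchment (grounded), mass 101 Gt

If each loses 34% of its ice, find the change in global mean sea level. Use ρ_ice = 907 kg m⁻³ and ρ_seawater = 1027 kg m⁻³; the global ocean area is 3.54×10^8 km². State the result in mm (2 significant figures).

Draa: ice volume = 2.28×10^4 km² × 245 m = 5586 km³; 0.34 × 5586 × (907/1027) = 1677 km³ of water.
Thureg: 0.34 × 101 Gt = 3.434×10^13 kg; dividing by ρ_w = 1027 kg m⁻³ gives 3.344×10^10 m³ of water.
Total added water ≈ 1.711×10^12 m³ over 3.54×10^14 m² → Δh = 4.83×10^-3 m = 4.8 mm.

≈ 4.8 mm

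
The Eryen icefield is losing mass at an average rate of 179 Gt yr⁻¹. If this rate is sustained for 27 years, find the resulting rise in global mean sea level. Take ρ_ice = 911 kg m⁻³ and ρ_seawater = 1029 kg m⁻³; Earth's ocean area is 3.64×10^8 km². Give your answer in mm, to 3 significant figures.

≈ 12.9 mm

Total mass lost = 179 Gt/yr × 27 yr = 4833 Gt = 4.833×10^15 kg.
ρ_w = 1029 kg m⁻³, so water volume = 4.833×10^15 / 1029 = 4.697×10^12 m³.
Δh = 4.697×10^12 / 3.64×10^14 = 0.0129 m = 12.9 mm.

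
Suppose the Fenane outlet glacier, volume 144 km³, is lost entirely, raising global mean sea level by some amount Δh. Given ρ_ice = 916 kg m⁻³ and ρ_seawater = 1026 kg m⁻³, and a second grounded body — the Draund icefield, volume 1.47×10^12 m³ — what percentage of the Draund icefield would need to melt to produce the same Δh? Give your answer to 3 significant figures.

Equal sea-level rise means equal mass of meltwater, i.e. equal mass of ice lost.
Ice mass of Fenane: 1.319×10^14 kg; ice mass of Draund: 1.347×10^15 kg.
Fraction required = 1.319×10^14 / 1.347×10^15 = 0.0980 → 9.80 %.

≈ 9.80 %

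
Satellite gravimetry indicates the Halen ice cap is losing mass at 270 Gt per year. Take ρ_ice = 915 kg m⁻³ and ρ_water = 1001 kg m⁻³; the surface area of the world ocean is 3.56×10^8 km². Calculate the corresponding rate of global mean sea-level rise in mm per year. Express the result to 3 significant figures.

ρ_w = 1001 kg m⁻³. Annual water volume added = 270 Gt / ρ_w = 2.700×10^14 kg / 1001 kg m⁻³ = 2.697×10^11 m³.
Δh per year = 2.697×10^11 / 3.56×10^14 = 7.58×10^-4 m = 0.758 mm.

≈ 0.758 mm/yr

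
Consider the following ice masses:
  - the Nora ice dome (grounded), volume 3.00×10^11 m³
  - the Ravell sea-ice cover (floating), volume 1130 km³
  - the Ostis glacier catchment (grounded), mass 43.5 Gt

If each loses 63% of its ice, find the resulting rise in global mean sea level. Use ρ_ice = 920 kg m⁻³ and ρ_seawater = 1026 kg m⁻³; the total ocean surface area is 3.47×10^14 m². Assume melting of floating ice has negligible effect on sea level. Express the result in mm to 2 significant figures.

≈ 0.57 mm

Nora: 0.63 × 3.00×10^11 m³ × (920/1026) = 1.695×10^11 m³ of water.
The Ravell sea-ice cover is floating and already displaces its own weight of water, so its melt adds essentially nothing to sea level.
Ostis: 0.63 × 43.5 Gt = 2.740×10^13 kg; dividing by ρ_w = 1026 kg m⁻³ gives 2.671×10^10 m³ of water.
Total added water ≈ 1.962×10^11 m³ over 3.47×10^14 m² → Δh = 5.65×10^-4 m = 0.57 mm.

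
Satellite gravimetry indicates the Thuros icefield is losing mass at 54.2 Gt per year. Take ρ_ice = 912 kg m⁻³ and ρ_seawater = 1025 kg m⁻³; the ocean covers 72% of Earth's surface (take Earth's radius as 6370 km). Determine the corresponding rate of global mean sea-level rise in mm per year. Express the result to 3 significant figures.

ρ_w = 1025 kg m⁻³. Annual water volume added = 54.2 Gt / ρ_w = 5.420×10^13 kg / 1025 kg m⁻³ = 5.288×10^10 m³.
Δh per year = 5.288×10^10 / 3.67×10^14 = 1.44×10^-4 m = 0.144 mm.

≈ 0.144 mm/yr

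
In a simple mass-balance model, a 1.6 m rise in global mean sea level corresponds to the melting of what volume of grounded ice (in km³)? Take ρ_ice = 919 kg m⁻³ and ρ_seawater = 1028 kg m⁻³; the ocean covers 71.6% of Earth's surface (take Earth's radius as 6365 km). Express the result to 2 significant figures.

Required water volume = Δh × A = 1.6 m × 3.65×10^14 m² = 5.832×10^14 m³ = 5.832×10^5 km³.
Ice volume = water volume × ρ_w/ρ_ice = 5.832×10^5 × 1028/919 = 6.5×10^5 km³.

≈ 6.5×10^5 km³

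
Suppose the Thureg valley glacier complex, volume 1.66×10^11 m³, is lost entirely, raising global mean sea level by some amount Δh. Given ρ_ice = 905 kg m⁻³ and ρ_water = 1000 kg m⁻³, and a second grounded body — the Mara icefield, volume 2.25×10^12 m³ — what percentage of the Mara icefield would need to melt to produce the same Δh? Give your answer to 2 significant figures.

≈ 7.4 %

Equal sea-level rise means equal mass of meltwater, i.e. equal mass of ice lost.
Ice mass of Thureg: 1.502×10^14 kg; ice mass of Mara: 2.036×10^15 kg.
Fraction required = 1.502×10^14 / 2.036×10^15 = 0.0738 → 7.4 %.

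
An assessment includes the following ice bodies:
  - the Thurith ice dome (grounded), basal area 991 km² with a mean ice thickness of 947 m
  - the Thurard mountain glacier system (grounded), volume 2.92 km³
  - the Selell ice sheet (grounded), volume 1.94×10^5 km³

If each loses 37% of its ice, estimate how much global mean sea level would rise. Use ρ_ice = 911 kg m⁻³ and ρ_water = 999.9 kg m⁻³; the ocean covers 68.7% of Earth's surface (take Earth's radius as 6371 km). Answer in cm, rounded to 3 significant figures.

≈ 18.8 cm

Thurith: ice volume = 991 km² × 947 m = 938.5 km³; 0.37 × 938.5 × (911/999.9) = 316.4 km³ of water.
Thurard: 0.37 × 2.92 km³ × (911/999.9) = 0.9843 km³ of water.
Selell: 0.37 × 1.94×10^5 km³ × (911/999.9) = 6.540×10^4 km³ of water.
Total added water ≈ 6.572×10^13 m³ over 3.50×10^14 m² → Δh = 0.188 m = 18.8 cm.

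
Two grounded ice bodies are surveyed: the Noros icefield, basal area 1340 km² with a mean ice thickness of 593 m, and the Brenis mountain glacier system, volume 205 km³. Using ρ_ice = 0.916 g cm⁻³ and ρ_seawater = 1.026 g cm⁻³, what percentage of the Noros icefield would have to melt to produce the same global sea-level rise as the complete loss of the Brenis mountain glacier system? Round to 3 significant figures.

≈ 25.8 %

Equal sea-level rise means equal mass of meltwater, i.e. equal mass of ice lost.
Ice mass of Brenis: 1.878×10^14 kg; ice mass of Noros: 7.279×10^14 kg.
Fraction required = 1.878×10^14 / 7.279×10^14 = 0.258 → 25.8 %.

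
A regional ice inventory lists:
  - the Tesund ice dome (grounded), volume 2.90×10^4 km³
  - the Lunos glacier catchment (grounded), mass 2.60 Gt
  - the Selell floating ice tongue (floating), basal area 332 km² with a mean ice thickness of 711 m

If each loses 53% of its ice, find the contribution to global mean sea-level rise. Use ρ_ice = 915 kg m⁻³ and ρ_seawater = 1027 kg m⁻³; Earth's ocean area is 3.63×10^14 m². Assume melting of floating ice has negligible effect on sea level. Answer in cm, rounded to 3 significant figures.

Tesund: 0.53 × 2.90×10^4 km³ × (915/1027) = 1.369×10^4 km³ of water.
Lunos: 0.53 × 2.60 Gt = 1.378×10^12 kg; dividing by ρ_w = 1027 kg m⁻³ gives 1.342×10^9 m³ of water.
The Selell floating ice tongue is floating and already displaces its own weight of water, so its melt adds essentially nothing to sea level.
Total added water ≈ 1.370×10^13 m³ over 3.63×10^14 m² → Δh = 0.0377 m = 3.77 cm.

≈ 3.77 cm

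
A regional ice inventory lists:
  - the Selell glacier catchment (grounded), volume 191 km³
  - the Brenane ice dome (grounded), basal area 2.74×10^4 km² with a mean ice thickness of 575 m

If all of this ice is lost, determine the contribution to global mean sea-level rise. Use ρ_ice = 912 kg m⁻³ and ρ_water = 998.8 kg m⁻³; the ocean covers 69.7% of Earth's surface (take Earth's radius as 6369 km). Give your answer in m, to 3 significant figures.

≈ 0.0410 m

Selell: 191 km³ × (912/998.8) = 174.4 km³ of water.
Brenane: ice volume = 2.74×10^4 km² × 575 m = 1.576×10^4 km³; 1.576×10^4 × (912/998.8) = 1.439×10^4 km³ of water.
Total added water ≈ 1.456×10^13 m³ over 3.55×10^14 m² → Δh = 0.0410 m.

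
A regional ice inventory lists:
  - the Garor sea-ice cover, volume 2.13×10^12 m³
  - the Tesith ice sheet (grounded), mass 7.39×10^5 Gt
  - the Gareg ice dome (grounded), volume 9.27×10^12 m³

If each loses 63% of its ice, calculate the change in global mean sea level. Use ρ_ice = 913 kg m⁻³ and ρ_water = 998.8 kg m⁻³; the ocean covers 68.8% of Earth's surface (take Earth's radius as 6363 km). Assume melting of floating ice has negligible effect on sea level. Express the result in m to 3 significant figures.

≈ 1.35 m

The Garor sea-ice cover is floating and already displaces its own weight of water, so its melt adds essentially nothing to sea level.
Tesith: 0.63 × 7.39×10^5 Gt = 4.656×10^17 kg; dividing by ρ_w = 998.8 kg m⁻³ gives 4.661×10^14 m³ of water.
Gareg: 0.63 × 9.27×10^12 m³ × (913/998.8) = 5.338×10^12 m³ of water.
Total added water ≈ 4.715×10^14 m³ over 3.50×10^14 m² → Δh = 1.35 m.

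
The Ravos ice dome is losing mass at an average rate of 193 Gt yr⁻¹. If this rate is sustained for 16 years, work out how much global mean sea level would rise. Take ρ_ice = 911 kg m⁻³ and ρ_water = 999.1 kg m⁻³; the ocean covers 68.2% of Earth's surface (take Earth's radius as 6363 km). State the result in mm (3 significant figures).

Total mass lost = 193 Gt/yr × 16 yr = 3088 Gt = 3.088×10^15 kg.
ρ_w = 999.1 kg m⁻³, so water volume = 3.088×10^15 / 999.1 = 3.091×10^12 m³.
Δh = 3.091×10^12 / 3.47×10^14 = 8.91×10^-3 m = 8.91 mm.

≈ 8.91 mm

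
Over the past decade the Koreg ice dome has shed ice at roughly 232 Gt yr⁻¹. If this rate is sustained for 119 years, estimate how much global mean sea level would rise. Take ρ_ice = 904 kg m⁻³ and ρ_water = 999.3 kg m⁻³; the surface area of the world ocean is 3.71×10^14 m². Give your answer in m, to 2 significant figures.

≈ 0.074 m

Total mass lost = 232 Gt/yr × 119 yr = 2.761×10^4 Gt = 2.761×10^16 kg.
ρ_w = 999.3 kg m⁻³, so water volume = 2.761×10^16 / 999.3 = 2.763×10^13 m³.
Δh = 2.763×10^13 / 3.71×10^14 = 0.0745 m.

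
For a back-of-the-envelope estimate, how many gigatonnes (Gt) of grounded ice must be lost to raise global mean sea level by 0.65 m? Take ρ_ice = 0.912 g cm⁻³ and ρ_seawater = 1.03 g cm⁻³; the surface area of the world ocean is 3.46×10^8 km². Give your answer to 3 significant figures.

≈ 2.32×10^5 Gt

Required water volume = Δh × A = 0.65 m × 3.46×10^14 m² = 2.249×10^14 m³.
ρ_w = 1.03 g cm⁻³ = 1030 kg m⁻³, so the mass of water = 2.249×10^14 m³ × 1030 kg m⁻³ = 2.316×10^17 kg = 2.32×10^5 Gt (and the same mass of ice, by conservation).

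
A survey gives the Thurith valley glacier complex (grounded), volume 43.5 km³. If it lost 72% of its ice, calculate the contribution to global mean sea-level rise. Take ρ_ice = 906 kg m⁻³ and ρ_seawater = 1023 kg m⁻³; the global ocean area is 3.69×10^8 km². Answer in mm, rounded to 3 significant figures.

Thurith: 0.72 × 43.5 km³ × (906/1023) = 27.74 km³ of water.
Spread over 3.69×10^14 m² of ocean, Δh = 2.774×10^10 / 3.69×10^14 = 7.52×10^-5 m = 0.0752 mm.

≈ 0.0752 mm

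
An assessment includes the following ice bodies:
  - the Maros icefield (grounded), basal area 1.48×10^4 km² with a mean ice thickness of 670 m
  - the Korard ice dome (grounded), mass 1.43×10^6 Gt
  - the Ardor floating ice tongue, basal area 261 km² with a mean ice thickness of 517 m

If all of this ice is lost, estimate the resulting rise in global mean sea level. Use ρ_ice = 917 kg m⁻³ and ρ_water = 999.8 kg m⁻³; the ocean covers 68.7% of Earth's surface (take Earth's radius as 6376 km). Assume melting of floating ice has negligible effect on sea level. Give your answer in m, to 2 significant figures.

≈ 4.1 m

Maros: ice volume = 1.48×10^4 km² × 670 m = 9916 km³; 9916 × (917/999.8) = 9095 km³ of water.
Korard: 1.43×10^6 Gt = 1.430×10^18 kg; dividing by ρ_w = 999.8 kg m⁻³ gives 1.430×10^15 m³ of water.
The Ardor floating ice tongue is floating and already displaces its own weight of water, so its melt adds essentially nothing to sea level.
Total added water ≈ 1.439×10^15 m³ over 3.51×10^14 m² → Δh = 4.10 m.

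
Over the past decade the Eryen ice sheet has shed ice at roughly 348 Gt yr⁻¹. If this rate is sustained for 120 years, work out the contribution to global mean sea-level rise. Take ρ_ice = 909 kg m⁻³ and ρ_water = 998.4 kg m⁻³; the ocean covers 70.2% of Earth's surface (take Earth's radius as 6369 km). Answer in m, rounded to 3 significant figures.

Total mass lost = 348 Gt/yr × 120 yr = 4.176×10^4 Gt = 4.176×10^16 kg.
ρ_w = 998.4 kg m⁻³, so water volume = 4.176×10^16 / 998.4 = 4.183×10^13 m³.
Δh = 4.183×10^13 / 3.58×10^14 = 0.117 m.

≈ 0.117 m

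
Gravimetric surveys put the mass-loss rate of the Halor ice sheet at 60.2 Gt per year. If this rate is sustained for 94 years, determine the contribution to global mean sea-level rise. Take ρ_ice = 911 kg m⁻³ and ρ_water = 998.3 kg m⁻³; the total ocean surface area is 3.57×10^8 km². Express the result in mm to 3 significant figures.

≈ 15.9 mm

Total mass lost = 60.2 Gt/yr × 94 yr = 5659 Gt = 5.659×10^15 kg.
ρ_w = 998.3 kg m⁻³, so water volume = 5.659×10^15 / 998.3 = 5.668×10^12 m³.
Δh = 5.668×10^12 / 3.57×10^14 = 0.0159 m = 15.9 mm.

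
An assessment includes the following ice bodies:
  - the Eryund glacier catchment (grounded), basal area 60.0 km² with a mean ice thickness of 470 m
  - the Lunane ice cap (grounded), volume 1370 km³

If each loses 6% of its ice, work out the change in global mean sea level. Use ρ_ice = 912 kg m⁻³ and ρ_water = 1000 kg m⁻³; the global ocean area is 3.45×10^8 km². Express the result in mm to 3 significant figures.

≈ 0.222 mm

Eryund: ice volume = 60.0 km² × 470 m = 28.20 km³; 0.06 × 28.20 × (912/1000) = 1.543 km³ of water.
Lunane: 0.06 × 1370 km³ × (912/1000) = 74.97 km³ of water.
Total added water ≈ 7.651×10^10 m³ over 3.45×10^14 m² → Δh = 2.22×10^-4 m = 0.222 mm.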